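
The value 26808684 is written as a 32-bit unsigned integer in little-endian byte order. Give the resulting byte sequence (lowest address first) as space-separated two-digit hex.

26808684 in hexadecimal, padded to 32 bits, is 0x0199116C.
Split into bytes (most-significant first): 01 99 11 6C.
Little-endian stores the least-significant byte at the lowest address.
So at ascending addresses the bytes are 6C 11 99 01.

6C 11 99 01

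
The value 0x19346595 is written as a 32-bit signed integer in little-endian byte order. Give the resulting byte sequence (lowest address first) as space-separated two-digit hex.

Split into bytes (most-significant first): 19 34 65 95.
In little-endian order the low byte comes first in memory.
So at ascending addresses the bytes are 95 65 34 19.

95 65 34 19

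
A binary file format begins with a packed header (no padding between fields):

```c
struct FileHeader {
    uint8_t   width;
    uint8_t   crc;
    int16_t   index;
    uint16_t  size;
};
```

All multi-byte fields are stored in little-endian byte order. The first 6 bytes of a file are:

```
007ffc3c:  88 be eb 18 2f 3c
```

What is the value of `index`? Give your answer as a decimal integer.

6379

`index` follows `width` (1 B), `crc` (1 B), so it starts at offset 1 + 1 = 2 and occupies 2 bytes.
Bytes at offsets 2..3: EB 18.
Little-endian: lowest address holds the least-significant byte.
Reassemble most-significant byte first: 18 EB → 0x18EB.
0x18EB = 6379.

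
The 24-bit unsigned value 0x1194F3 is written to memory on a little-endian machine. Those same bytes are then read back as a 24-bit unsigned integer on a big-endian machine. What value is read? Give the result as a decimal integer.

Stored little-endian, the bytes at ascending addresses are F3 94 11.
Read back as big-endian, the last byte is least significant, giving 0xF39411.
0xF39411 = 15963153.

15963153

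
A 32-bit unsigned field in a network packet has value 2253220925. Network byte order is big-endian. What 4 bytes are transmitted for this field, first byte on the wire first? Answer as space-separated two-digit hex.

2253220925 in hexadecimal, padded to 32 bits, is 0x864D6C3D.
Split into bytes (most-significant first): 86 4D 6C 3D.
In big-endian order the high byte comes first in memory.
So the memory order matches the most-significant-first order: 86 4D 6C 3D.

86 4D 6C 3D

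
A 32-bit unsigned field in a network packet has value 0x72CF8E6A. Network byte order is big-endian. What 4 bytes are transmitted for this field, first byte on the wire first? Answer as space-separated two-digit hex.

Split into bytes (most-significant first): 72 CF 8E 6A.
In big-endian order the high byte comes first in memory.
So the memory order matches the most-significant-first order: 72 CF 8E 6A.

72 CF 8E 6A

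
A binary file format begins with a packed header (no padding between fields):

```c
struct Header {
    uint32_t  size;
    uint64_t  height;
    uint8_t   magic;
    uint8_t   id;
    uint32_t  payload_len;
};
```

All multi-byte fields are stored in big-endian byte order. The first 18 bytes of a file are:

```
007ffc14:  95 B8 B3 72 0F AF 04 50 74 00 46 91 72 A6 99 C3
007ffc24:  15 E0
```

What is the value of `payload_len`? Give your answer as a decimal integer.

`payload_len` follows `size` (4 B), `height` (8 B), `magic` (1 B), `id` (1 B), so it starts at offset 4 + 8 + 1 + 1 = 14 and occupies 4 bytes.
Bytes at offsets 14..17: 99 C3 15 E0.
Big-endian: lowest address holds the most-significant byte.
The bytes are already most-significant first: 0x99C315E0.
0x99C315E0 = 2579699168.

2579699168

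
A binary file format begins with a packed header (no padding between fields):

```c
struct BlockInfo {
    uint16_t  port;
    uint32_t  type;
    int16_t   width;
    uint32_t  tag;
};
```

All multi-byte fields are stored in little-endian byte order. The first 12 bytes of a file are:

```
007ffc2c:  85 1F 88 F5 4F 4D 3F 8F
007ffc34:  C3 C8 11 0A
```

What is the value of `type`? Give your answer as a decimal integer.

`type` follows `port` (2 bytes), so it starts at byte offset 2 and occupies 4 bytes.
Bytes at offsets 2..5: 88 F5 4F 4D.
Little-endian: lowest address holds the least-significant byte.
Reassemble most-significant byte first: 4D 4F F5 88 → 0x4D4FF588.
0x4D4FF588 = 1297085832.

1297085832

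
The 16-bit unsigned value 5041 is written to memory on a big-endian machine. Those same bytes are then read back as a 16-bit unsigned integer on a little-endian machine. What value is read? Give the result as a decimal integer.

45331

5041 in 16-bit hexadecimal is 0x13B1.
Stored big-endian, the bytes at ascending addresses are 13 B1.
Read back as little-endian, the first byte is least significant, giving 0xB113.
0xB113 = 45331.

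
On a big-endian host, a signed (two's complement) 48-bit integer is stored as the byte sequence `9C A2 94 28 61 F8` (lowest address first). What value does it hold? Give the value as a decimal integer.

-109252892401160

Big-endian stores the most-significant byte at the lowest address.
The bytes are already most-significant first: 0x9CA2942861F8.
Top bit is set, so as a signed 48-bit value this is 0x9CA2942861F8 − 2^48 = -109252892401160.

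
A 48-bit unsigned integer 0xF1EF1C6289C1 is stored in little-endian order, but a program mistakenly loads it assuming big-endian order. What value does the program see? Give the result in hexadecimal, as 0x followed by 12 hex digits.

Stored little-endian, the bytes at ascending addresses are C1 89 62 1C EF F1.
Read back as big-endian, the last byte is least significant, giving 0xC189621CEFF1.

0xC189621CEFF1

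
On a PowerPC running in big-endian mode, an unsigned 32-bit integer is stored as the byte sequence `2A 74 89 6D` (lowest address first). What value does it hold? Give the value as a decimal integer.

712280429

Big-endian stores the most-significant byte at the lowest address.
The bytes are already most-significant first: 0x2A74896D.
0x2A74896D = 712280429.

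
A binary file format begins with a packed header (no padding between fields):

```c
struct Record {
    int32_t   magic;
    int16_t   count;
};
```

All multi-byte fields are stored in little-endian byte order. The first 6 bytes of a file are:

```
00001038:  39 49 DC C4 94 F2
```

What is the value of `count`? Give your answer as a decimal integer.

`count` follows `magic` (4 bytes), so it starts at byte offset 4 and occupies 2 bytes.
Bytes at offsets 4..5: 94 F2.
Little-endian: lowest address holds the least-significant byte.
Reassemble most-significant byte first: F2 94 → 0xF294.
Top bit is set, so as a signed 16-bit value this is 0xF294 − 2^16 = -3436.

-3436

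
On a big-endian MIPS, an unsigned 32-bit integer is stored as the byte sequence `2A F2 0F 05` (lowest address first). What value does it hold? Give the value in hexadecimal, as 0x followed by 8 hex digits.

0x2AF20F05

In big-endian order the high byte comes first in memory.
The bytes are already most-significant first: 0x2AF20F05.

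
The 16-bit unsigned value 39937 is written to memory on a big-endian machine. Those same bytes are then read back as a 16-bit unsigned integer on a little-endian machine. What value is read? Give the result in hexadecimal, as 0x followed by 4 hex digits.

39937 in 16-bit hexadecimal is 0x9C01.
Stored big-endian, the bytes at ascending addresses are 9C 01.
Read back as little-endian, the first byte is least significant, giving 0x019C.

0x019C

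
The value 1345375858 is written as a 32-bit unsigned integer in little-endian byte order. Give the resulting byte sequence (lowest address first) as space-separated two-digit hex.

72 CE 30 50

1345375858 in hexadecimal, padded to 32 bits, is 0x5030CE72.
Split into bytes (most-significant first): 50 30 CE 72.
Little-endian stores the least-significant byte at the lowest address.
So at ascending addresses the bytes are 72 CE 30 50.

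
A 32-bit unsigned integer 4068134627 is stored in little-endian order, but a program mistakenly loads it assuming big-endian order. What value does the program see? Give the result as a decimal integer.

3821959922

4068134627 in 32-bit hexadecimal is 0xF27ACEE3.
Stored little-endian, the bytes at ascending addresses are E3 CE 7A F2.
Read back as big-endian, the last byte is least significant, giving 0xE3CE7AF2.
0xE3CE7AF2 = 3821959922.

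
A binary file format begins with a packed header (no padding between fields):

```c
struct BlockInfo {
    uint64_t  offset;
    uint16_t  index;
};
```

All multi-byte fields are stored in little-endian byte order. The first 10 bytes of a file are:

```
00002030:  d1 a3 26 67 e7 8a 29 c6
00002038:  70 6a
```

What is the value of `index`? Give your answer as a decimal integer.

27248

`index` follows `offset` (8 bytes), so it starts at byte offset 8 and occupies 2 bytes.
Bytes at offsets 8..9: 70 6A.
Little-endian stores the least-significant byte at the lowest address.
Reassemble most-significant byte first: 6A 70 → 0x6A70.
0x6A70 = 27248.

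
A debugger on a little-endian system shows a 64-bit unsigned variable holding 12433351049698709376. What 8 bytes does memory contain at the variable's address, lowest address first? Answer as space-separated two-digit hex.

80 8F 05 AD E7 22 8C AC

12433351049698709376 in hexadecimal, padded to 64 bits, is 0xAC8C22E7AD058F80.
Split into bytes (most-significant first): AC 8C 22 E7 AD 05 8F 80.
Little-endian: lowest address holds the least-significant byte.
So at ascending addresses the bytes are 80 8F 05 AD E7 22 8C AC.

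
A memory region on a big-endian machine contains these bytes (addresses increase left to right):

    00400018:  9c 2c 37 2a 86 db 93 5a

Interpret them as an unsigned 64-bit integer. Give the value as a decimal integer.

In big-endian order the high byte comes first in memory.
The bytes are already most-significant first: 0x9C2C372A86DB935A.
0x9C2C372A86DB935A = 11253430224682718042.

11253430224682718042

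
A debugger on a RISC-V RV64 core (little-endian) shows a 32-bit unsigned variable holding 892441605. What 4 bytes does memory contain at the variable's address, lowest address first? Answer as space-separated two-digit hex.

05 94 31 35

892441605 in hexadecimal, padded to 32 bits, is 0x35319405.
Split into bytes (most-significant first): 35 31 94 05.
Little-endian stores the least-significant byte at the lowest address.
So at ascending addresses the bytes are 05 94 31 35.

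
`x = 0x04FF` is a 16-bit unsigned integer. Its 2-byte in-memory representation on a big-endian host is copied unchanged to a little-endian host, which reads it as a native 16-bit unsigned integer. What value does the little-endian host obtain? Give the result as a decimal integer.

Stored big-endian, the bytes at ascending addresses are 04 FF.
Read back as little-endian, the first byte is least significant, giving 0xFF04.
0xFF04 = 65284.

65284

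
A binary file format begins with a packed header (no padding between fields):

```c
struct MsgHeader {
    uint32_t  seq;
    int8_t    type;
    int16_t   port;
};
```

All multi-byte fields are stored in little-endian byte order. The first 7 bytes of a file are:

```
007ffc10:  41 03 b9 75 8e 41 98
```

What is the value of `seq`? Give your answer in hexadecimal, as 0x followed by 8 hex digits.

0x75B90341

`seq` is the first field, at byte offset 0, occupying 4 bytes.
Bytes at offsets 0..3: 41 03 B9 75.
Little-endian: lowest address holds the least-significant byte.
Reassemble most-significant byte first: 75 B9 03 41 → 0x75B90341.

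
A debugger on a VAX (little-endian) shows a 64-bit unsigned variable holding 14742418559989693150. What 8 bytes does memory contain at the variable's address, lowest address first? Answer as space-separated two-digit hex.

14742418559989693150 in hexadecimal, padded to 64 bits, is 0xCC979792564FBADE.
Split into bytes (most-significant first): CC 97 97 92 56 4F BA DE.
Little-endian: lowest address holds the least-significant byte.
So at ascending addresses the bytes are DE BA 4F 56 92 97 97 CC.

DE BA 4F 56 92 97 97 CC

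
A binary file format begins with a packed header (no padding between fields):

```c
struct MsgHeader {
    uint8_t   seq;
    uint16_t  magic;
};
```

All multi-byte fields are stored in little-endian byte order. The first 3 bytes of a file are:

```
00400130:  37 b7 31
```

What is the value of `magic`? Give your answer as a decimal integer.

12727

`magic` follows `seq` (1 byte), so it starts at byte offset 1 and occupies 2 bytes.
Bytes at offsets 1..2: B7 31.
Little-endian stores the least-significant byte at the lowest address.
Reassemble most-significant byte first: 31 B7 → 0x31B7.
0x31B7 = 12727.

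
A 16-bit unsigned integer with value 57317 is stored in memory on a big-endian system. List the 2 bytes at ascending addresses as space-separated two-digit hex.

DF E5

57317 in hexadecimal, padded to 16 bits, is 0xDFE5.
Split into bytes (most-significant first): DF E5.
Big-endian stores the most-significant byte at the lowest address.
So the memory order matches the most-significant-first order: DF E5.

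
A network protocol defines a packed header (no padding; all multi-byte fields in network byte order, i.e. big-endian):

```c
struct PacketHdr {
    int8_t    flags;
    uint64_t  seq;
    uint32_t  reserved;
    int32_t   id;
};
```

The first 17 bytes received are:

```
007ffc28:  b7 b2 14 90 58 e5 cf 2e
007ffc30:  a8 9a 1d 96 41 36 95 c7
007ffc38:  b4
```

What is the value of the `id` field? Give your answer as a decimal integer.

`id` follows `flags` (1 B), `seq` (8 B), `reserved` (4 B), so it starts at offset 1 + 8 + 4 = 13 and occupies 4 bytes.
Bytes at offsets 13..16: 36 95 C7 B4.
In big-endian order the high byte comes first in memory.
The bytes are already most-significant first: 0x3695C7B4.
0x3695C7B4 = 915785652.

915785652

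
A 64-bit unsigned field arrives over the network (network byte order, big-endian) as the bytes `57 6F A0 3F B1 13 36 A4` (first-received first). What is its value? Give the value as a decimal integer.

6300430599128823460

Big-endian stores the most-significant byte at the lowest address.
The bytes are already most-significant first: 0x576FA03FB11336A4.
0x576FA03FB11336A4 = 6300430599128823460.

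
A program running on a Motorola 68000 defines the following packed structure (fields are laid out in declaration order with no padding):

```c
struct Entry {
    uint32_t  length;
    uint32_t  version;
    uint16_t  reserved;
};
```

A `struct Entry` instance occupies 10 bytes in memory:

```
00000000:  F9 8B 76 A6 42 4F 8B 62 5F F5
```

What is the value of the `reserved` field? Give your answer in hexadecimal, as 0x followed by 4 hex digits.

0x5FF5

`reserved` follows `length` (4 B), `version` (4 B), so it starts at offset 4 + 4 = 8 and occupies 2 bytes.
Bytes at offsets 8..9: 5F F5.
In big-endian order the high byte comes first in memory.
The bytes are already most-significant first: 0x5FF5.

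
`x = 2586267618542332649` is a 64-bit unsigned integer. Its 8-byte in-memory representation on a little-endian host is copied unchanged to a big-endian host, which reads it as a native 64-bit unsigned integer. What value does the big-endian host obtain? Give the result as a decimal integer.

16837357334820086819

2586267618542332649 in 64-bit hexadecimal is 0x23E444B2494FAAE9.
Stored little-endian, the bytes at ascending addresses are E9 AA 4F 49 B2 44 E4 23.
Read back as big-endian, the last byte is least significant, giving 0xE9AA4F49B244E423.
0xE9AA4F49B244E423 = 16837357334820086819.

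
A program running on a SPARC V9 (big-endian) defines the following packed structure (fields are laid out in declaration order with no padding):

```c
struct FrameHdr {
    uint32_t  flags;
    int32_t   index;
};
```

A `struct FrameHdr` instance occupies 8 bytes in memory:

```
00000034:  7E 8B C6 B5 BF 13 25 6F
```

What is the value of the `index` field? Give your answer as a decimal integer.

`index` follows `flags` (4 bytes), so it starts at byte offset 4 and occupies 4 bytes.
Bytes at offsets 4..7: BF 13 25 6F.
Big-endian stores the most-significant byte at the lowest address.
The bytes are already most-significant first: 0xBF13256F.
Top bit is set, so as a signed 32-bit value this is 0xBF13256F − 2^32 = -1089264273.

-1089264273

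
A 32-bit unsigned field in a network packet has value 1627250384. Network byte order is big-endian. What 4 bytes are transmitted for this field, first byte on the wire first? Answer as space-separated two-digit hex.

1627250384 in hexadecimal, padded to 32 bits, is 0x60FDDED0.
Split into bytes (most-significant first): 60 FD DE D0.
In big-endian order the high byte comes first in memory.
So the memory order matches the most-significant-first order: 60 FD DE D0.

60 FD DE D0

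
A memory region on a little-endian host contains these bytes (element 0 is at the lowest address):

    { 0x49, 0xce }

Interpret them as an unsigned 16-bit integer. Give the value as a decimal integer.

In little-endian order the low byte comes first in memory.
Reassemble most-significant byte first: CE 49 → 0xCE49.
0xCE49 = 52809.

52809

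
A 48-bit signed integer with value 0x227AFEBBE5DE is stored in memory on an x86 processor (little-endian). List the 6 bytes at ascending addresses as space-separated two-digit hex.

Split into bytes (most-significant first): 22 7A FE BB E5 DE.
Little-endian stores the least-significant byte at the lowest address.
So at ascending addresses the bytes are DE E5 BB FE 7A 22.

DE E5 BB FE 7A 22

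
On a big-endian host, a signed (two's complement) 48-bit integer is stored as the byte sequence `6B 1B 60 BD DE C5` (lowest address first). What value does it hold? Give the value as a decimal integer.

117765331345093

In big-endian order the high byte comes first in memory.
The bytes are already most-significant first: 0x6B1B60BDDEC5.
0x6B1B60BDDEC5 = 117765331345093.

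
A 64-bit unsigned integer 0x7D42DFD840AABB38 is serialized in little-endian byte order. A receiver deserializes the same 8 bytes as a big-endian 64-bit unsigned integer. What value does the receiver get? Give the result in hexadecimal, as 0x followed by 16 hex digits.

Stored little-endian, the bytes at ascending addresses are 38 BB AA 40 D8 DF 42 7D.
Read back as big-endian, the last byte is least significant, giving 0x38BBAA40D8DF427D.

0x38BBAA40D8DF427D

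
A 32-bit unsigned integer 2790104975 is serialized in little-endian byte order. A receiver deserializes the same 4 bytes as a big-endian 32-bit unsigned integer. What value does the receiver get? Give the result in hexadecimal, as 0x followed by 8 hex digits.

2790104975 in 32-bit hexadecimal is 0xA64D9F8F.
Stored little-endian, the bytes at ascending addresses are 8F 9F 4D A6.
Read back as big-endian, the last byte is least significant, giving 0x8F9F4DA6.

0x8F9F4DA6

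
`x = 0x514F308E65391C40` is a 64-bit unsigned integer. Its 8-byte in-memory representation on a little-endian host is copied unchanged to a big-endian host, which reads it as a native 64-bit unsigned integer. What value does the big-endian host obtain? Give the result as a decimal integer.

4619630426115297105

Stored little-endian, the bytes at ascending addresses are 40 1C 39 65 8E 30 4F 51.
Read back as big-endian, the last byte is least significant, giving 0x401C39658E304F51.
0x401C39658E304F51 = 4619630426115297105.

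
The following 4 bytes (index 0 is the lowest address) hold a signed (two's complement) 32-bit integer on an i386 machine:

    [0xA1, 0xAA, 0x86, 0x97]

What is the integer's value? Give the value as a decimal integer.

-1752782175

In little-endian order the low byte comes first in memory.
Reassemble most-significant byte first: 97 86 AA A1 → 0x9786AAA1.
Top bit is set, so as a signed 32-bit value this is 0x9786AAA1 − 2^32 = -1752782175.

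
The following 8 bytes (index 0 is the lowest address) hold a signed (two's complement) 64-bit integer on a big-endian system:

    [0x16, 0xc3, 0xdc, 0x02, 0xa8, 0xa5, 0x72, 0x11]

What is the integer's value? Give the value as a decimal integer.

1640396593270452753

Big-endian stores the most-significant byte at the lowest address.
The bytes are already most-significant first: 0x16C3DC02A8A57211.
0x16C3DC02A8A57211 = 1640396593270452753.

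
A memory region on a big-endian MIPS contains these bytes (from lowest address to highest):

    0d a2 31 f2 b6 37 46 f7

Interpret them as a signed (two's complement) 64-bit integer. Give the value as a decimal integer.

Big-endian: lowest address holds the most-significant byte.
The bytes are already most-significant first: 0x0DA231F2B63746F7.
0x0DA231F2B63746F7 = 982402587229112055.

982402587229112055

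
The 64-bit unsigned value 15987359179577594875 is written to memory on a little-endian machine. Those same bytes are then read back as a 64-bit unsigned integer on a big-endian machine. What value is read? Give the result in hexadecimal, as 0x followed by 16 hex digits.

15987359179577594875 in 64-bit hexadecimal is 0xDDDE82781B4D93FB.
Stored little-endian, the bytes at ascending addresses are FB 93 4D 1B 78 82 DE DD.
Read back as big-endian, the last byte is least significant, giving 0xFB934D1B7882DEDD.

0xFB934D1B7882DEDD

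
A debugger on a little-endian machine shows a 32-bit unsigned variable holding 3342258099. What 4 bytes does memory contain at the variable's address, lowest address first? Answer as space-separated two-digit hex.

3342258099 in hexadecimal, padded to 32 bits, is 0xC736CFB3.
Split into bytes (most-significant first): C7 36 CF B3.
Little-endian stores the least-significant byte at the lowest address.
So at ascending addresses the bytes are B3 CF 36 C7.

B3 CF 36 C7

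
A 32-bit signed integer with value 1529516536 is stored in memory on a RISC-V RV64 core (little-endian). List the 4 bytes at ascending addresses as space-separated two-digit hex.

1529516536 in hexadecimal, padded to 32 bits, is 0x5B2A91F8.
Split into bytes (most-significant first): 5B 2A 91 F8.
In little-endian order the low byte comes first in memory.
So at ascending addresses the bytes are F8 91 2A 5B.

F8 91 2A 5B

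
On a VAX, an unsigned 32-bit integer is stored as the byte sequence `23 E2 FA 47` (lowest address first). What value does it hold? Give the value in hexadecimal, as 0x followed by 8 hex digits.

Little-endian: lowest address holds the least-significant byte.
Reassemble most-significant byte first: 47 FA E2 23 → 0x47FAE223.

0x47FAE223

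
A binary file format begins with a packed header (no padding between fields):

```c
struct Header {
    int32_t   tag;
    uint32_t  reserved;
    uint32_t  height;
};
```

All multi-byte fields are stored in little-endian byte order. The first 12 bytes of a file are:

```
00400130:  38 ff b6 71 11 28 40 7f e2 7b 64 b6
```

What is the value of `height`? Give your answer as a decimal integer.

3060038626

`height` follows `tag` (4 B), `reserved` (4 B), so it starts at offset 4 + 4 = 8 and occupies 4 bytes.
Bytes at offsets 8..11: E2 7B 64 B6.
In little-endian order the low byte comes first in memory.
Reassemble most-significant byte first: B6 64 7B E2 → 0xB6647BE2.
0xB6647BE2 = 3060038626.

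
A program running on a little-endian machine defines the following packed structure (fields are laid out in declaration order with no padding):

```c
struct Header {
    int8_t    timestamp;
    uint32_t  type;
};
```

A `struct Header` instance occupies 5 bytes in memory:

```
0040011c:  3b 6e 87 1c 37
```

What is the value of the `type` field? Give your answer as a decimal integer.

`type` follows `timestamp` (1 byte), so it starts at byte offset 1 and occupies 4 bytes.
Bytes at offsets 1..4: 6E 87 1C 37.
Little-endian stores the least-significant byte at the lowest address.
Reassemble most-significant byte first: 37 1C 87 6E → 0x371C876E.
0x371C876E = 924616558.

924616558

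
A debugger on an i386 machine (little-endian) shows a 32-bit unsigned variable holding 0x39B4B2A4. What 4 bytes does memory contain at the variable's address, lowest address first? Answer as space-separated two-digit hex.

Split into bytes (most-significant first): 39 B4 B2 A4.
Little-endian stores the least-significant byte at the lowest address.
So at ascending addresses the bytes are A4 B2 B4 39.

A4 B2 B4 39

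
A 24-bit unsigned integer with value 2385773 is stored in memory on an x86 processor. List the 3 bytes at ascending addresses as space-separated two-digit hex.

2385773 in hexadecimal, padded to 24 bits, is 0x24676D.
Split into bytes (most-significant first): 24 67 6D.
Little-endian: lowest address holds the least-significant byte.
So at ascending addresses the bytes are 6D 67 24.

6D 67 24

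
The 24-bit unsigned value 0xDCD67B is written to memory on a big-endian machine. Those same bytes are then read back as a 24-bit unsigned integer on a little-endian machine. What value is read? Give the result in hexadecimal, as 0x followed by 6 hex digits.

0x7BD6DC

Stored big-endian, the bytes at ascending addresses are DC D6 7B.
Read back as little-endian, the first byte is least significant, giving 0x7BD6DC.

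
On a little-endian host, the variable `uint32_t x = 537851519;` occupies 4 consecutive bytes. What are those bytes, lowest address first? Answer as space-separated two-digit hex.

537851519 in hexadecimal, padded to 32 bits, is 0x200EF67F.
Split into bytes (most-significant first): 20 0E F6 7F.
Little-endian: lowest address holds the least-significant byte.
So at ascending addresses the bytes are 7F F6 0E 20.

7F F6 0E 20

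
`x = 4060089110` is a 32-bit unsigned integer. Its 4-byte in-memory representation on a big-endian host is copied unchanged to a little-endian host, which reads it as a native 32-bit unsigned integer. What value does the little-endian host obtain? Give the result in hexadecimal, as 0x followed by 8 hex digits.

0x160B00F2

4060089110 in 32-bit hexadecimal is 0xF2000B16.
Stored big-endian, the bytes at ascending addresses are F2 00 0B 16.
Read back as little-endian, the first byte is least significant, giving 0x160B00F2.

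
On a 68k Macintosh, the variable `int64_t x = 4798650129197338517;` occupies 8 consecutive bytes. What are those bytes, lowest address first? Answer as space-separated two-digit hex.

42 98 3A DE 40 30 8F 95

4798650129197338517 in hexadecimal, padded to 64 bits, is 0x42983ADE40308F95.
Split into bytes (most-significant first): 42 98 3A DE 40 30 8F 95.
Big-endian: lowest address holds the most-significant byte.
So the memory order matches the most-significant-first order: 42 98 3A DE 40 30 8F 95.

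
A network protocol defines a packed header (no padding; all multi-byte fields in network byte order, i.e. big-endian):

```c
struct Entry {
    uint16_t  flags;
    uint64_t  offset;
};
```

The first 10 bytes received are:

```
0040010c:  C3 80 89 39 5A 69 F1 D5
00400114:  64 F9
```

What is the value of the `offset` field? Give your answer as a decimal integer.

`offset` follows `flags` (2 bytes), so it starts at byte offset 2 and occupies 8 bytes.
Bytes at offsets 2..9: 89 39 5A 69 F1 D5 64 F9.
Big-endian: lowest address holds the most-significant byte.
The bytes are already most-significant first: 0x89395A69F1D564F9.
0x89395A69F1D564F9 = 9888033867943994617.

9888033867943994617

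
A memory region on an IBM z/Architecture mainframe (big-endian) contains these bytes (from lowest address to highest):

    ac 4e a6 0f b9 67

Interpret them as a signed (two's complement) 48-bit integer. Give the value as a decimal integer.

In big-endian order the high byte comes first in memory.
The bytes are already most-significant first: 0xAC4EA60FB967.
Top bit is set, so as a signed 48-bit value this is 0xAC4EA60FB967 − 2^48 = -92021183235737.

-92021183235737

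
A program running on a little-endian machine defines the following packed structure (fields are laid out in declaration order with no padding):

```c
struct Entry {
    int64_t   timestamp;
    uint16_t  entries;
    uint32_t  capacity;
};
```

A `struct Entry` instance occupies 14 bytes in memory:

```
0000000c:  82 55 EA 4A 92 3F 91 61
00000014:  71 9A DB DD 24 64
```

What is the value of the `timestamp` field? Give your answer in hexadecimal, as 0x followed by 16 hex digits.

`timestamp` is the first field, at byte offset 0, occupying 8 bytes.
Bytes at offsets 0..7: 82 55 EA 4A 92 3F 91 61.
Little-endian stores the least-significant byte at the lowest address.
Reassemble most-significant byte first: 61 91 3F 92 4A EA 55 82 → 0x61913F924AEA5582.

0x61913F924AEA5582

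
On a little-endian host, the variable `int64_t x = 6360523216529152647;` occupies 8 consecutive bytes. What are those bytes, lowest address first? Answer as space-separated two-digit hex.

87 5A D8 7A 2A 1E 45 58

6360523216529152647 in hexadecimal, padded to 64 bits, is 0x58451E2A7AD85A87.
Split into bytes (most-significant first): 58 45 1E 2A 7A D8 5A 87.
Little-endian: lowest address holds the least-significant byte.
So at ascending addresses the bytes are 87 5A D8 7A 2A 1E 45 58.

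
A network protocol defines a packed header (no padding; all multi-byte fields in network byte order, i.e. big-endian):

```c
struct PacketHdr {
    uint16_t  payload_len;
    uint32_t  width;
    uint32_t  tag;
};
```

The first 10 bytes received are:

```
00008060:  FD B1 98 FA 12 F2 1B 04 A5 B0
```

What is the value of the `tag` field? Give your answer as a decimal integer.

`tag` follows `payload_len` (2 B), `width` (4 B), so it starts at offset 2 + 4 = 6 and occupies 4 bytes.
Bytes at offsets 6..9: 1B 04 A5 B0.
In big-endian order the high byte comes first in memory.
The bytes are already most-significant first: 0x1B04A5B0.
0x1B04A5B0 = 453289392.

453289392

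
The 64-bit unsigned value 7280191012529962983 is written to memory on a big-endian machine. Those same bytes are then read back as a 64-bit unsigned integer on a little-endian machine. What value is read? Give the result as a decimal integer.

7280191012529962983 in 64-bit hexadecimal is 0x65086F275ED6FFE7.
Stored big-endian, the bytes at ascending addresses are 65 08 6F 27 5E D6 FF E7.
Read back as little-endian, the first byte is least significant, giving 0xE7FFD65E276F0865.
0xE7FFD65E276F0865 = 16717316041699428453.

16717316041699428453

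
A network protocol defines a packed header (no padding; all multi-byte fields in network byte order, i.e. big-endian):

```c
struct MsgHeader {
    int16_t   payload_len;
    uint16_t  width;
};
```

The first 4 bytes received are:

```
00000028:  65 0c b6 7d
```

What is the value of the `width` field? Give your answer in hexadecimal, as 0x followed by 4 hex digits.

0xB67D

`width` follows `payload_len` (2 bytes), so it starts at byte offset 2 and occupies 2 bytes.
Bytes at offsets 2..3: B6 7D.
Big-endian: lowest address holds the most-significant byte.
The bytes are already most-significant first: 0xB67D.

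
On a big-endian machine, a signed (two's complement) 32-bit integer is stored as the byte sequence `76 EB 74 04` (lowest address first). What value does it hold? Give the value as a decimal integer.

1995142148

Big-endian stores the most-significant byte at the lowest address.
The bytes are already most-significant first: 0x76EB7404.
0x76EB7404 = 1995142148.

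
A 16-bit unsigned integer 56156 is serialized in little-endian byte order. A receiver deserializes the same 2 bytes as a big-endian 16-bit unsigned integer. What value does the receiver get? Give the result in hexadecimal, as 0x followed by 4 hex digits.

0x5CDB

56156 in 16-bit hexadecimal is 0xDB5C.
Stored little-endian, the bytes at ascending addresses are 5C DB.
Read back as big-endian, the last byte is least significant, giving 0x5CDB.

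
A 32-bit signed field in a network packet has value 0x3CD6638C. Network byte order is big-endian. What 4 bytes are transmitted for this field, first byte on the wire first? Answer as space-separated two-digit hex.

Split into bytes (most-significant first): 3C D6 63 8C.
Big-endian stores the most-significant byte at the lowest address.
So the memory order matches the most-significant-first order: 3C D6 63 8C.

3C D6 63 8C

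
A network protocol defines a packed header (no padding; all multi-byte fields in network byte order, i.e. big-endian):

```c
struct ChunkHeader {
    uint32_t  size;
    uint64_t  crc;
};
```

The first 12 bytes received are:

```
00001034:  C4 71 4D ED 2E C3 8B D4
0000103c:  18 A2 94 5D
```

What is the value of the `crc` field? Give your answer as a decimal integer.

3369690689265898589

`crc` follows `size` (4 bytes), so it starts at byte offset 4 and occupies 8 bytes.
Bytes at offsets 4..11: 2E C3 8B D4 18 A2 94 5D.
Big-endian stores the most-significant byte at the lowest address.
The bytes are already most-significant first: 0x2EC38BD418A2945D.
0x2EC38BD418A2945D = 3369690689265898589.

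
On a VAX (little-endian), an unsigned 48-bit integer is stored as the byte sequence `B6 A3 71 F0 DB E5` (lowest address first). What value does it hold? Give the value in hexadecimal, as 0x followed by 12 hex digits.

0xE5DBF071A3B6

Little-endian: lowest address holds the least-significant byte.
Reassemble most-significant byte first: E5 DB F0 71 A3 B6 → 0xE5DBF071A3B6.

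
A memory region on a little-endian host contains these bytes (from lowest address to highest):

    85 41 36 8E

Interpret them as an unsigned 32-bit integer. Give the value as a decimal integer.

Little-endian: lowest address holds the least-significant byte.
Reassemble most-significant byte first: 8E 36 41 85 → 0x8E364185.
0x8E364185 = 2385920389.

2385920389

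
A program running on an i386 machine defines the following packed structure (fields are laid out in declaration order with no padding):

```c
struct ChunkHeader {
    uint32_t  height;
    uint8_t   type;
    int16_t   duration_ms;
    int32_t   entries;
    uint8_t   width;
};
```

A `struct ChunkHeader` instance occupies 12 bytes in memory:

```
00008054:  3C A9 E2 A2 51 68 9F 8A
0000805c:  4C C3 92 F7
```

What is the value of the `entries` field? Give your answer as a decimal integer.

-1832694646

`entries` follows `height` (4 B), `type` (1 B), `duration_ms` (2 B), so it starts at offset 4 + 1 + 2 = 7 and occupies 4 bytes.
Bytes at offsets 7..10: 8A 4C C3 92.
Little-endian: lowest address holds the least-significant byte.
Reassemble most-significant byte first: 92 C3 4C 8A → 0x92C34C8A.
Top bit is set, so as a signed 32-bit value this is 0x92C34C8A − 2^32 = -1832694646.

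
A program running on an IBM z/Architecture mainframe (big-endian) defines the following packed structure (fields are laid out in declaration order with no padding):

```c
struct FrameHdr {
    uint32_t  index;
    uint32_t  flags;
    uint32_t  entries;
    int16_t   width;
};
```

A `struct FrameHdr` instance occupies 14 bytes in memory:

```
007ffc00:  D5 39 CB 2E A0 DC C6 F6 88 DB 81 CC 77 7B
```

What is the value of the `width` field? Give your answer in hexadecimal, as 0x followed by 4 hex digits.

0x777B

`width` follows `index` (4 B), `flags` (4 B), `entries` (4 B), so it starts at offset 4 + 4 + 4 = 12 and occupies 2 bytes.
Bytes at offsets 12..13: 77 7B.
Big-endian: lowest address holds the most-significant byte.
The bytes are already most-significant first: 0x777B.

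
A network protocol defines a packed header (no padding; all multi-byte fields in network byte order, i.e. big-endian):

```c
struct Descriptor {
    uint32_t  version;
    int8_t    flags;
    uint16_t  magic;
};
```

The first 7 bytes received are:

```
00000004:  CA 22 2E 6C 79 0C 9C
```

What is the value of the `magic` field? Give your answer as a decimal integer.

3228

`magic` follows `version` (4 B), `flags` (1 B), so it starts at offset 4 + 1 = 5 and occupies 2 bytes.
Bytes at offsets 5..6: 0C 9C.
In big-endian order the high byte comes first in memory.
The bytes are already most-significant first: 0x0C9C.
0x0C9C = 3228.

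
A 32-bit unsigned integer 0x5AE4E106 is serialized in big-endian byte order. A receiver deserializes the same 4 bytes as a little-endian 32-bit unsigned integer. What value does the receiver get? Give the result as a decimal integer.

Stored big-endian, the bytes at ascending addresses are 5A E4 E1 06.
Read back as little-endian, the first byte is least significant, giving 0x06E1E45A.
0x06E1E45A = 115467354.

115467354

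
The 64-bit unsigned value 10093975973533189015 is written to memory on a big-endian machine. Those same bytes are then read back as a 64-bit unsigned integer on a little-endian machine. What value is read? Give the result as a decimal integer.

10881759865898866060

10093975973533189015 in 64-bit hexadecimal is 0x8C1501AAF1C60397.
Stored big-endian, the bytes at ascending addresses are 8C 15 01 AA F1 C6 03 97.
Read back as little-endian, the first byte is least significant, giving 0x9703C6F1AA01158C.
0x9703C6F1AA01158C = 10881759865898866060.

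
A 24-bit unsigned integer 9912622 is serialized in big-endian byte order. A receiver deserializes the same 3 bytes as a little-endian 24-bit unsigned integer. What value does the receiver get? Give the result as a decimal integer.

3031447

9912622 in 24-bit hexadecimal is 0x97412E.
Stored big-endian, the bytes at ascending addresses are 97 41 2E.
Read back as little-endian, the first byte is least significant, giving 0x2E4197.
0x2E4197 = 3031447.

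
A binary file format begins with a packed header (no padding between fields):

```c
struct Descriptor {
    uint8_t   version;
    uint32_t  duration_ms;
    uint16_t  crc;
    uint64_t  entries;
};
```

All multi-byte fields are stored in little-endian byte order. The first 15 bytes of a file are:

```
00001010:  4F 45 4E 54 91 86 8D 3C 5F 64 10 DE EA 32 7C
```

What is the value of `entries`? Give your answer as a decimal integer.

`entries` follows `version` (1 B), `duration_ms` (4 B), `crc` (2 B), so it starts at offset 1 + 4 + 2 = 7 and occupies 8 bytes.
Bytes at offsets 7..14: 3C 5F 64 10 DE EA 32 7C.
In little-endian order the low byte comes first in memory.
Reassemble most-significant byte first: 7C 32 EA DE 10 64 5F 3C → 0x7C32EADE10645F3C.
0x7C32EADE10645F3C = 8949473649017249596.

8949473649017249596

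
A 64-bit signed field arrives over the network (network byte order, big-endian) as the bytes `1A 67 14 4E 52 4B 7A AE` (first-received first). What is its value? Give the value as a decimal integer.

Big-endian stores the most-significant byte at the lowest address.
The bytes are already most-significant first: 0x1A67144E524B7AAE.
0x1A67144E524B7AAE = 1902511694208006830.

1902511694208006830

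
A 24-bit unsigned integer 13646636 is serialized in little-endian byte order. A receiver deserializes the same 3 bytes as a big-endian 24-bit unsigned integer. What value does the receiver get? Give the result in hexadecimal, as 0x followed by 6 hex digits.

0x2C3BD0

13646636 in 24-bit hexadecimal is 0xD03B2C.
Stored little-endian, the bytes at ascending addresses are 2C 3B D0.
Read back as big-endian, the last byte is least significant, giving 0x2C3BD0.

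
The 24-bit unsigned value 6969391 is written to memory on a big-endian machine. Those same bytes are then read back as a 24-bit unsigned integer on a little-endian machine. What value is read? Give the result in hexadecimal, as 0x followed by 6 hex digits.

0x2F586A

6969391 in 24-bit hexadecimal is 0x6A582F.
Stored big-endian, the bytes at ascending addresses are 6A 58 2F.
Read back as little-endian, the first byte is least significant, giving 0x2F586A.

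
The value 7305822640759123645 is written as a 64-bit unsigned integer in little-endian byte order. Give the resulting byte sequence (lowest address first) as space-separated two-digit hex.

BD 2E 74 DE FB 7E 63 65

7305822640759123645 in hexadecimal, padded to 64 bits, is 0x65637EFBDE742EBD.
Split into bytes (most-significant first): 65 63 7E FB DE 74 2E BD.
Little-endian: lowest address holds the least-significant byte.
So at ascending addresses the bytes are BD 2E 74 DE FB 7E 63 65.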